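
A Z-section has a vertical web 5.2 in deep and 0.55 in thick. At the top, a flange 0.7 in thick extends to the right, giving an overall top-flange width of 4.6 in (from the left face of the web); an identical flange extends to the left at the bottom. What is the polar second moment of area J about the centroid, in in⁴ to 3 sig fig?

Break the section into simple shapes (no overlaps), measuring from the bottom-left corner of the bounding box.
Web: 0.55 × 5.2, A = 2.86 in², y = 2.6 in, Ī = 6.4445 in⁴.
Top flange (beyond web): 4.05 × 0.7, A = 2.835 in², y = 4.85 in, Ī = 0.11576 in⁴.
Bottom flange (beyond web): 4.05 × 0.7, A = 2.835 in², y = 0.35 in, Ī = 0.11576 in⁴.
Centroid: ȳ = ΣA·y / ΣA = 2.6 in.
Transfer each piece to the centroidal x-axis using Ī + A·d² with d = y − 2.6:
  web: d = 0 in → contributes +6.4445 in⁴
  top flange (beyond web): d = 2.25 in → contributes +14.468 in⁴
  bottom flange (beyond web): d = -2.25 in → contributes +14.468 in⁴
Total I = 35.38 in⁴.
For the y-axis: x̄ = 4.325 in.
Repeating about the centroidal y-axis gives I_y = 37.817 in⁴.
Polar second moment: J = I_x + I_y = 73.197 in⁴.

J ≈ 73.2 in⁴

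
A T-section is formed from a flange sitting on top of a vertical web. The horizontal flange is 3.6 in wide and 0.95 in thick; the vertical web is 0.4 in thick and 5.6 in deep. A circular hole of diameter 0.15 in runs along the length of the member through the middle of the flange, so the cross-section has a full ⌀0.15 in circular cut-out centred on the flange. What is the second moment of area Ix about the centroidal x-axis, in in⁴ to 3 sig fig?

Ix ≈ 20.6 in⁴

Decompose the section into non-overlapping parts with the origin at the bottom-left of its bounding rectangle.
Flange: 3.6 × 0.95, A = 3.42 in², y = 6.075 in, Ī = 0.25721 in⁴.
Web: 0.4 × 5.6, A = 2.24 in², y = 2.8 in, Ī = 5.8539 in⁴.
Hole (subtracted): ⌀0.15, A = 0.017671 in², y = 6.075 in, Ī = 0.00002485 in⁴.
Centroid: ȳ = ΣA·y / ΣA = 4.7748 in.
Transfer each piece to the centroidal x-axis using Ī + A·d² with d = y − 4.7748:
  flange: d = 1.3002 in → contributes +6.0385 in⁴
  web: d = -1.9748 in → contributes +14.59 in⁴
  hole: d = 1.3002 in → contributes −0.029898 in⁴
Total I = 20.598 in⁴.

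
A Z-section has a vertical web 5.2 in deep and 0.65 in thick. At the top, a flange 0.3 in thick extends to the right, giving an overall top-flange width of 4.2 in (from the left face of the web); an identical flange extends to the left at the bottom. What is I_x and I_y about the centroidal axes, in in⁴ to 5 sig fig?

I_x ≈ 20.418 in⁴, I_y ≈ 11.749 in⁴

Break the section into simple shapes (no overlaps), measuring from the bottom-left corner of the bounding box.
Web: 0.65 × 5.2, A = 3.38 in², y = 2.6 in, Ī = 7.616267 in⁴.
Top flange (beyond web): 3.55 × 0.3, A = 1.065 in², y = 5.05 in, Ī = 0.0079875 in⁴.
Bottom flange (beyond web): 3.55 × 0.3, A = 1.065 in², y = 0.15 in, Ī = 0.0079875 in⁴.
Centroid: ȳ = ΣA·y / ΣA = 2.6 in.
Transfer each piece to the centroidal x-axis using Ī + A·d² with d = y − 2.6:
  web: d = 0 in → contributes +7.616267 in⁴
  top flange (beyond web): d = 2.45 in → contributes +6.40065 in⁴
  bottom flange (beyond web): d = -2.45 in → contributes +6.40065 in⁴
Total I = 20.41757 in⁴.
For the y-axis: x̄ = 3.875 in.
Repeating about the centroidal y-axis gives I_y = 11.74925 in⁴.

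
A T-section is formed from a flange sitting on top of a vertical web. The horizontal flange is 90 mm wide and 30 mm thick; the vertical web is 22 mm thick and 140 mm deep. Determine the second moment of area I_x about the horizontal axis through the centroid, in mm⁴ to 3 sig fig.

I_x ≈ 1.56 × 10⁷ mm⁴

Decompose the section into non-overlapping parts with the origin at the bottom-left of its bounding rectangle.
Flange: 90 × 30, A = 2 700 mm², y = 155 mm, Ī = 202 500 mm⁴.
Web: 22 × 140, A = 3 080 mm², y = 70 mm, Ī = 5 030 667 mm⁴.
Centroid: ȳ = ΣA·y / ΣA = 109.71 mm.
Transfer each piece to the horizontal axis through the centroid using Ī + A·d² with d = y − 109.71:
  flange: d = 45.294 mm → contributes +5 741 704 mm⁴
  web: d = -39.706 mm → contributes +9 886 463 mm⁴
Total I = 15 628 167 mm⁴.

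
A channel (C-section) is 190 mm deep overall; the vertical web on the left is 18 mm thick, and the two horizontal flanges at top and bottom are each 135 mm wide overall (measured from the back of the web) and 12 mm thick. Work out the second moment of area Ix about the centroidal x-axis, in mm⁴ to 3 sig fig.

Decompose the section into non-overlapping parts with the origin at the bottom-left of its bounding rectangle.
Web: 18 × 190, A = 3 420 mm², y = 95 mm, Ī = 10 288 500 mm⁴.
Top flange (beyond web): 117 × 12, A = 1 404 mm², y = 184 mm, Ī = 16 848 mm⁴.
Bottom flange (beyond web): 117 × 12, A = 1 404 mm², y = 6 mm, Ī = 16 848 mm⁴.
By symmetry the centroid is at mid-height, ȳ = 95 mm.
Transfer each piece to the centroidal x-axis using Ī + A·d² with d = y − 95:
  web: d = 0 mm → contributes +10 288 500 mm⁴
  top flange (beyond web): d = 89 mm → contributes +11 137 932 mm⁴
  bottom flange (beyond web): d = -89 mm → contributes +11 137 932 mm⁴
Total I = 32 564 364 mm⁴.

Ix ≈ 3.26 × 10⁷ mm⁴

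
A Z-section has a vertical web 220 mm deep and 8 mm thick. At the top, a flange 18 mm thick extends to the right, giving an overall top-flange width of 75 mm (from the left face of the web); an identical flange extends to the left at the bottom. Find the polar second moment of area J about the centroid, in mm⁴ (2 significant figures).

J ≈ 3.6 × 10⁷ mm⁴

Break the section into simple shapes (no overlaps), measuring from the bottom-left corner of the bounding box.
Web: 8 × 220, A = 1 760 mm², y = 110 mm, Ī = 7 098 667 mm⁴.
Top flange (beyond web): 67 × 18, A = 1 206 mm², y = 211 mm, Ī = 32 562 mm⁴.
Bottom flange (beyond web): 67 × 18, A = 1 206 mm², y = 9 mm, Ī = 32 562 mm⁴.
Centroid: ȳ = ΣA·y / ΣA = 110 mm.
Transfer each piece to the centroidal x-axis using Ī + A·d² with d = y − 110:
  web: d = 0 mm → contributes +7 098 667 mm⁴
  top flange (beyond web): d = 101 mm → contributes +12 334 968 mm⁴
  bottom flange (beyond web): d = -101 mm → contributes +12 334 968 mm⁴
Total I = 31 768 603 mm⁴.
For the y-axis: x̄ = 71 mm.
Repeating about the centroidal y-axis gives I_y = 4 303 551 mm⁴.
Polar second moment: J = I_x + I_y = 36 072 153 mm⁴.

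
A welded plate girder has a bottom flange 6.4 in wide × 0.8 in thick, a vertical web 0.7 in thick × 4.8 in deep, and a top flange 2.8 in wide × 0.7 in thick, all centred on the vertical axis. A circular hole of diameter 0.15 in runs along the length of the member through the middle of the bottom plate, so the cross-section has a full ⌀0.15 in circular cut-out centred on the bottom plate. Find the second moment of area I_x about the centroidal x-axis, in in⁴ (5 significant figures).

I_x ≈ 54.035 in⁴

Split into non-overlapping primitives; take the origin at the lower-left of the bounding box.
Bottom plate: 6.4 × 0.8, A = 5.12 in², y = 0.4 in, Ī = 0.2730667 in⁴.
Web plate: 0.7 × 4.8, A = 3.36 in², y = 3.2 in, Ī = 6.4512 in⁴.
Top plate: 2.8 × 0.7, A = 1.96 in², y = 5.95 in, Ī = 0.08003333 in⁴.
Hole (subtracted): ⌀0.15, A = 0.01767146 in², y = 0.4 in, Ī = 0.00002485049 in⁴.
Centroid: ȳ = ΣA·y / ΣA = 2.346398 in.
Transfer each piece to the centroidal x-axis using Ī + A·d² with d = y − 2.346398:
  bottom plate: d = -1.946398 in → contributes +19.67001 in⁴
  web plate: d = 0.8536019 in → contributes +8.899418 in⁴
  top plate: d = 3.603602 in → contributes +25.53249 in⁴
  hole: d = -1.946398 in → contributes −0.06697256 in⁴
Total I = 54.03494 in⁴.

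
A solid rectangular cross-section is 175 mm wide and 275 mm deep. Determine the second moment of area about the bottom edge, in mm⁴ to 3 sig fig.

The section: 175 × 275, A = 48 125 mm², y = 137.5 mm, Ī = 303 287 760 mm⁴.
Transfer it to a horizontal axis along the bottom face using Ī + A·d² with d = y − 0:
  the section: d = 137.5 mm → contributes +1 213 151 042 mm⁴
Total I = 1 213 151 042 mm⁴.

I_base ≈ 1.21 × 10⁹ mm⁴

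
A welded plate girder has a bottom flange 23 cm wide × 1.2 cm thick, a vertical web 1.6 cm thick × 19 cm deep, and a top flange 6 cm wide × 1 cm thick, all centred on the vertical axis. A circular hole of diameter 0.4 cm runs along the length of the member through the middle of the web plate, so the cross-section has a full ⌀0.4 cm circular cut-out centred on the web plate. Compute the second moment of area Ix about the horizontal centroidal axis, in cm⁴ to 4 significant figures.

Break the section into simple shapes (no overlaps), measuring from the bottom-left corner of the bounding box.
Bottom plate: 23 × 1.2, A = 27.6 cm², y = 0.6 cm, Ī = 3.312 cm⁴.
Web plate: 1.6 × 19, A = 30.4 cm², y = 10.7 cm, Ī = 914.533 cm⁴.
Top plate: 6 × 1, A = 6 cm², y = 20.7 cm, Ī = 0.5 cm⁴.
Hole (subtracted): ⌀0.4, A = 0.125664 cm², y = 10.7 cm, Ī = 0.00125664 cm⁴.
Centroid: ȳ = ΣA·y / ΣA = 7.27515 cm.
Transfer each piece to the horizontal centroidal axis using Ī + A·d² with d = y − 7.27515:
  bottom plate: d = -6.67515 cm → contributes +1233.1 cm⁴
  web plate: d = 3.42485 cm → contributes +1271.11 cm⁴
  top plate: d = 13.4248 cm → contributes +1081.86 cm⁴
  hole: d = 3.42485 cm → contributes −1.47524 cm⁴
Total I = 3584.6 cm⁴.

Ix ≈ 3585 cm⁴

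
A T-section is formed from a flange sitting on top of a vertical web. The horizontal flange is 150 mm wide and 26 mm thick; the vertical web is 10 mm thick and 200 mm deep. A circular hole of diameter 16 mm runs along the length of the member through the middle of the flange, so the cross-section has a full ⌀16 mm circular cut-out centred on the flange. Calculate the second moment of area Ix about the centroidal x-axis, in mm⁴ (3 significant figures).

Decompose the section into non-overlapping parts with the origin at the bottom-left of its bounding rectangle.
Flange: 150 × 26, A = 3 900 mm², y = 213 mm, Ī = 219 700 mm⁴.
Web: 10 × 200, A = 2 000 mm², y = 100 mm, Ī = 6 666 667 mm⁴.
Hole (subtracted): ⌀16, A = 201.06 mm², y = 213 mm, Ī = 3 217 mm⁴.
Centroid: ȳ = ΣA·y / ΣA = 173.34 mm.
Transfer each piece to the centroidal x-axis using Ī + A·d² with d = y − 173.34:
  flange: d = 39.657 mm → contributes +6 352 992 mm⁴
  web: d = -73.343 mm → contributes +17 425 201 mm⁴
  hole: d = 39.657 mm → contributes −319 415 mm⁴
Total I = 23 458 778 mm⁴.

Ix ≈ 2.35 × 10⁷ mm⁴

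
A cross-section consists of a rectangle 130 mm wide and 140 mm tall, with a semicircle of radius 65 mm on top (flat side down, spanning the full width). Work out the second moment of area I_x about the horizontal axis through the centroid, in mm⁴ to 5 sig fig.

I_x ≈ 7.7999 × 10⁷ mm⁴

Split into non-overlapping primitives; take the origin at the lower-left of the bounding box.
Rectangular body: 130 × 140, A = 18 200 mm², y = 70 mm, Ī = 29 726 667 mm⁴.
Semicircular cap: semicircle r = 65, A = 6636.614 mm², y = 167.5869 mm, Ī = 1 959 230 mm⁴.
Centroid: ȳ = ΣA·y / ΣA = 96.07627 mm.
Transfer each piece to the horizontal axis through the centroid using Ī + A·d² with d = y − 96.07627:
  rectangular body: d = -26.07627 mm → contributes +42 102 158 mm⁴
  semicircular cap: d = 71.51058 mm → contributes +35 897 308 mm⁴
Total I = 77 999 465 mm⁴.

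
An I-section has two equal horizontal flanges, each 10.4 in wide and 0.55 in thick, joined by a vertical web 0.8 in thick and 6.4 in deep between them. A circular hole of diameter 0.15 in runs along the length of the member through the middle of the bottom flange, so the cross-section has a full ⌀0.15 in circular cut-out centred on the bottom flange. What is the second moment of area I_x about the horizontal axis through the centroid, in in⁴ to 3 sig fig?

I_x ≈ 156 in⁴

Treat the section as a set of non-overlapping primitives; coordinates are from the bounding-box lower-left.
Bottom flange: 10.4 × 0.55, A = 5.72 in², y = 0.275 in, Ī = 0.14419 in⁴.
Web: 0.8 × 6.4, A = 5.12 in², y = 3.75 in, Ī = 17.476 in⁴.
Top flange: 10.4 × 0.55, A = 5.72 in², y = 7.225 in, Ī = 0.14419 in⁴.
Hole (subtracted): ⌀0.15, A = 0.017671 in², y = 0.275 in, Ī = 0.00002485 in⁴.
Centroid: ȳ = ΣA·y / ΣA = 3.7537 in.
Transfer each piece to the horizontal axis through the centroid using Ī + A·d² with d = y − 3.7537:
  bottom flange: d = -3.4787 in → contributes +69.364 in⁴
  web: d = -0.0037122 in → contributes +17.476 in⁴
  top flange: d = 3.4713 in → contributes +69.069 in⁴
  hole: d = -3.4787 in → contributes −0.21387 in⁴
Total I = 155.7 in⁴.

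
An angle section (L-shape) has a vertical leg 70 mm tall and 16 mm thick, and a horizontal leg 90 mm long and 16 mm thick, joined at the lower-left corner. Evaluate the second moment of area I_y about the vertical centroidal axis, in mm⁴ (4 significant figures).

I_y ≈ 1.730 × 10⁶ mm⁴

Split into non-overlapping primitives; take the origin at the lower-left of the bounding box.
Vertical leg: 16 × 70, A = 1 120 mm², x = 8 mm, Ī = 23893.3 mm⁴.
Horizontal leg (remainder): 74 × 16, A = 1 184 mm², x = 53 mm, Ī = 540 299 mm⁴.
Centroid: x̄ = ΣA·x / ΣA = 31.125 mm.
Transfer each piece to the vertical centroidal axis using Ī + A·d² with d = x − 31.125:
  vertical leg: d = -23.125 mm → contributes +622 831 mm⁴
  horizontal leg (remainder): d = 21.875 mm → contributes +1 106 861 mm⁴
Total I = 1 729 692 mm⁴.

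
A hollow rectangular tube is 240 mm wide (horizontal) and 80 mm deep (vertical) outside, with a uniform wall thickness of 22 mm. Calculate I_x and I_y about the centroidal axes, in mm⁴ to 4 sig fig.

I_x ≈ 9.478 × 10⁶ mm⁴, I_y ≈ 6.957 × 10⁷ mm⁴

Decompose the section into non-overlapping parts with the origin at the bottom-left of its bounding rectangle.
Outer rectangle: 240 × 80, A = 19 200 mm², y = 40 mm, Ī = 10 240 000 mm⁴.
Inner void (subtracted): 196 × 36, A = 7 056 mm², y = 40 mm, Ī = 762 048 mm⁴.
By symmetry the centroid is at mid-height, ȳ = 40 mm.
All pieces are centred on the centroidal x-axis, so I = ΣĪ (holes subtracted) = 9 477 952 mm⁴.
Repeating about the centroidal y-axis gives I_y = 69 571 392 mm⁴.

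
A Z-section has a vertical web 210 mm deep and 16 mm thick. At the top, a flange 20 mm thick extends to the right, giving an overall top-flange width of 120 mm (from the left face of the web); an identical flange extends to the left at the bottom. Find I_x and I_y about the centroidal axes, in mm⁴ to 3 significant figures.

Break the section into simple shapes (no overlaps), measuring from the bottom-left corner of the bounding box.
Web: 16 × 210, A = 3 360 mm², y = 105 mm, Ī = 12 348 000 mm⁴.
Top flange (beyond web): 104 × 20, A = 2 080 mm², y = 200 mm, Ī = 69 333 mm⁴.
Bottom flange (beyond web): 104 × 20, A = 2 080 mm², y = 10 mm, Ī = 69 333 mm⁴.
Centroid: ȳ = ΣA·y / ΣA = 105 mm.
Transfer each piece to the centroidal x-axis using Ī + A·d² with d = y − 105:
  web: d = 0 mm → contributes +12 348 000 mm⁴
  top flange (beyond web): d = 95 mm → contributes +18 841 333 mm⁴
  bottom flange (beyond web): d = -95 mm → contributes +18 841 333 mm⁴
Total I = 50 030 667 mm⁴.
For the y-axis: x̄ = 112 mm.
Repeating about the centroidal y-axis gives I_y = 18 797 227 mm⁴.

I_x ≈ 5.00 × 10⁷ mm⁴, I_y ≈ 1.88 × 10⁷ mm⁴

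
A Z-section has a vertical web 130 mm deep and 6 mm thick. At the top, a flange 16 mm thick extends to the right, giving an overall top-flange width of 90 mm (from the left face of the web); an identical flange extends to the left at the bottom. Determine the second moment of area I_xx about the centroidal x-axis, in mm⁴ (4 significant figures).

Break the section into simple shapes (no overlaps), measuring from the bottom-left corner of the bounding box.
Web: 6 × 130, A = 780 mm², y = 65 mm, Ī = 1 098 500 mm⁴.
Top flange (beyond web): 84 × 16, A = 1 344 mm², y = 122 mm, Ī = 28 672 mm⁴.
Bottom flange (beyond web): 84 × 16, A = 1 344 mm², y = 8 mm, Ī = 28 672 mm⁴.
Centroid: ȳ = ΣA·y / ΣA = 65 mm.
Transfer each piece to the centroidal x-axis using Ī + A·d² with d = y − 65:
  web: d = 0 mm → contributes +1 098 500 mm⁴
  top flange (beyond web): d = 57 mm → contributes +4 395 328 mm⁴
  bottom flange (beyond web): d = -57 mm → contributes +4 395 328 mm⁴
Total I = 9 889 156 mm⁴.

I_xx ≈ 9.889 × 10⁶ mm⁴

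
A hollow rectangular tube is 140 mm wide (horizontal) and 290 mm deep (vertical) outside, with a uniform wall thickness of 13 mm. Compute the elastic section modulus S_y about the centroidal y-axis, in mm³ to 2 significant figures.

S_y ≈ 4.8 × 10⁵ mm³

Split into non-overlapping primitives; take the origin at the lower-left of the bounding box.
Outer rectangle: 140 × 290, A = 40 600 mm², x = 70 mm, Ī = 66 313 333 mm⁴.
Inner void (subtracted): 114 × 264, A = 30 096 mm², x = 70 mm, Ī = 32 593 968 mm⁴.
By symmetry the centroid is at mid-width, x̄ = 70 mm.
All pieces are centred on the centroidal y-axis, so I = ΣĪ (holes subtracted) = 33 719 365 mm⁴.
Extreme fibre distance c = 70 mm; S = I/c = 481 705 mm³.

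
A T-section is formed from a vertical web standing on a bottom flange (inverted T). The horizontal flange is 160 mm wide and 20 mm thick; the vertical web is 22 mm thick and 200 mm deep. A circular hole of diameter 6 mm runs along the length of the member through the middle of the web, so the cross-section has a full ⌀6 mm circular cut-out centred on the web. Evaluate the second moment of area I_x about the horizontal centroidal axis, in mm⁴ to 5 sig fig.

Treat the section as a set of non-overlapping primitives; coordinates are from the bounding-box lower-left.
Flange: 160 × 20, A = 3 200 mm², y = 10 mm, Ī = 106666.7 mm⁴.
Web: 22 × 200, A = 4 400 mm², y = 120 mm, Ī = 14 666 667 mm⁴.
Hole (subtracted): ⌀6, A = 28.27433 mm², y = 120 mm, Ī = 63.61725 mm⁴.
Centroid: ȳ = ΣA·y / ΣA = 73.51126 mm.
Transfer each piece to the horizontal centroidal axis using Ī + A·d² with d = y − 73.51126:
  flange: d = -63.51126 mm → contributes +13 014 442 mm⁴
  web: d = 46.48874 mm → contributes +24 175 960 mm⁴
  hole: d = 46.48874 mm → contributes −61170.2 mm⁴
Total I = 37 129 233 mm⁴.

I_x ≈ 3.7129 × 10⁷ mm⁴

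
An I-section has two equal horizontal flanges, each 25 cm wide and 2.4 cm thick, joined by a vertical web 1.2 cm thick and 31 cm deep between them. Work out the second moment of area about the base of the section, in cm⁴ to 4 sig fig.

Treat the section as a set of non-overlapping primitives; coordinates are from the bounding-box lower-left.
Bottom flange: 25 × 2.4, A = 60 cm², y = 1.2 cm, Ī = 28.8 cm⁴.
Web: 1.2 × 31, A = 37.2 cm², y = 17.9 cm, Ī = 2979.1 cm⁴.
Top flange: 25 × 2.4, A = 60 cm², y = 34.6 cm, Ī = 28.8 cm⁴.
Transfer each piece to the bottom edge using Ī + A·d² with d = y − 0:
  bottom flange: d = 1.2 cm → contributes +115.2 cm⁴
  web: d = 17.9 cm → contributes +14898.4 cm⁴
  top flange: d = 34.6 cm → contributes +71858.4 cm⁴
Total I = 86 872 cm⁴.

I_base ≈ 8.687 × 10⁴ cm⁴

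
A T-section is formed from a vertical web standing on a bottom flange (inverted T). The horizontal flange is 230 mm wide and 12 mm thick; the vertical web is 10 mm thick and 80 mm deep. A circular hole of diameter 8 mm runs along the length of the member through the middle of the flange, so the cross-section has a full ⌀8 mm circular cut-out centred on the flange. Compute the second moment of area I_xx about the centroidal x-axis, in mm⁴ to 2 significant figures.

Break the section into simple shapes (no overlaps), measuring from the bottom-left corner of the bounding box.
Flange: 230 × 12, A = 2 760 mm², y = 6 mm, Ī = 33 120 mm⁴.
Web: 10 × 80, A = 800 mm², y = 52 mm, Ī = 426 667 mm⁴.
Hole (subtracted): ⌀8, A = 50.27 mm², y = 6 mm, Ī = 201.1 mm⁴.
Centroid: ȳ = ΣA·y / ΣA = 16.49 mm.
Transfer each piece to the centroidal x-axis using Ī + A·d² with d = y − 16.49:
  flange: d = -10.49 mm → contributes +336 548 mm⁴
  web: d = 35.51 mm → contributes +1 435 712 mm⁴
  hole: d = -10.49 mm → contributes −5 727 mm⁴
Total I = 1 766 533 mm⁴.

I_xx ≈ 1.8 × 10⁶ mm⁴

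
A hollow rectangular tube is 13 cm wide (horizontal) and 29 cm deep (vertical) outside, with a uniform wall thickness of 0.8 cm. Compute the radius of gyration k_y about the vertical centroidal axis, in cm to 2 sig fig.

k_y ≈ 5.5 cm

Break the section into simple shapes (no overlaps), measuring from the bottom-left corner of the bounding box.
Outer rectangle: 13 × 29, A = 377 cm², x = 6.5 cm, Ī = 5 309 cm⁴.
Inner void (subtracted): 11.4 × 27.4, A = 312.4 cm², x = 6.5 cm, Ī = 3 383 cm⁴.
By symmetry the centroid is at mid-width, x̄ = 6.5 cm.
All pieces are centred on the vertical centroidal axis, so I = ΣĪ (holes subtracted) = 1 927 cm⁴.
Radius of gyration: k = √(I/A) = √(1 927 / 64.64) = 5.459 cm.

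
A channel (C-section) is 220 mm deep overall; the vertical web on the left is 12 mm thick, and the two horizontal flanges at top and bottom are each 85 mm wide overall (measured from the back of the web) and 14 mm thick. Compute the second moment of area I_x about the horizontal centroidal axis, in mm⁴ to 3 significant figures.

I_x ≈ 3.24 × 10⁷ mm⁴

Decompose the section into non-overlapping parts with the origin at the bottom-left of its bounding rectangle.
Web: 12 × 220, A = 2 640 mm², y = 110 mm, Ī = 10 648 000 mm⁴.
Top flange (beyond web): 73 × 14, A = 1 022 mm², y = 213 mm, Ī = 16 693 mm⁴.
Bottom flange (beyond web): 73 × 14, A = 1 022 mm², y = 7 mm, Ī = 16 693 mm⁴.
By symmetry the centroid is at mid-height, ȳ = 110 mm.
Transfer each piece to the horizontal centroidal axis using Ī + A·d² with d = y − 110:
  web: d = 0 mm → contributes +10 648 000 mm⁴
  top flange (beyond web): d = 103 mm → contributes +10 859 091 mm⁴
  bottom flange (beyond web): d = -103 mm → contributes +10 859 091 mm⁴
Total I = 32 366 181 mm⁴.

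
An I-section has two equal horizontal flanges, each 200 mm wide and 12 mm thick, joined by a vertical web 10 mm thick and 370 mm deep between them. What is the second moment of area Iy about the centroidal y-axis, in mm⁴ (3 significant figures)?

Iy ≈ 1.60 × 10⁷ mm⁴

Break the section into simple shapes (no overlaps), measuring from the bottom-left corner of the bounding box.
Bottom flange: 200 × 12, A = 2 400 mm², x = 100 mm, Ī = 8 000 000 mm⁴.
Web: 10 × 370, A = 3 700 mm², x = 100 mm, Ī = 30 833 mm⁴.
Top flange: 200 × 12, A = 2 400 mm², x = 100 mm, Ī = 8 000 000 mm⁴.
By symmetry the centroid is at mid-width, x̄ = 100 mm.
All pieces are centred on the centroidal y-axis, so I = ΣĪ = 16 030 833 mm⁴.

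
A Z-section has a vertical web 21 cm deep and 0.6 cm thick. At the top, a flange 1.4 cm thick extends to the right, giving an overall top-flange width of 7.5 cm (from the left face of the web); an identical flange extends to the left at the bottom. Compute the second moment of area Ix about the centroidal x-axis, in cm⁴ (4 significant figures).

Decompose the section into non-overlapping parts with the origin at the bottom-left of its bounding rectangle.
Web: 0.6 × 21, A = 12.6 cm², y = 10.5 cm, Ī = 463.05 cm⁴.
Top flange (beyond web): 6.9 × 1.4, A = 9.66 cm², y = 20.3 cm, Ī = 1.5778 cm⁴.
Bottom flange (beyond web): 6.9 × 1.4, A = 9.66 cm², y = 0.7 cm, Ī = 1.5778 cm⁴.
Centroid: ȳ = ΣA·y / ΣA = 10.5 cm.
Transfer each piece to the centroidal x-axis using Ī + A·d² with d = y − 10.5:
  web: d = 0 cm → contributes +463.05 cm⁴
  top flange (beyond web): d = 9.8 cm → contributes +929.324 cm⁴
  bottom flange (beyond web): d = -9.8 cm → contributes +929.324 cm⁴
Total I = 2321.7 cm⁴.

Ix ≈ 2322 cm⁴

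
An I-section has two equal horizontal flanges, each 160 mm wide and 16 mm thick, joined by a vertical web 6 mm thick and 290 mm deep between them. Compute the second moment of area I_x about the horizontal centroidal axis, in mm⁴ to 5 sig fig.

I_x ≈ 1.3216 × 10⁸ mm⁴

Break the section into simple shapes (no overlaps), measuring from the bottom-left corner of the bounding box.
Bottom flange: 160 × 16, A = 2 560 mm², y = 8 mm, Ī = 54613.33 mm⁴.
Web: 6 × 290, A = 1 740 mm², y = 161 mm, Ī = 12 194 500 mm⁴.
Top flange: 160 × 16, A = 2 560 mm², y = 314 mm, Ī = 54613.33 mm⁴.
By symmetry the centroid is at mid-height, ȳ = 161 mm.
Transfer each piece to the horizontal centroidal axis using Ī + A·d² with d = y − 161:
  bottom flange: d = -153 mm → contributes +59 981 653 mm⁴
  web: d = 0 mm → contributes +12 194 500 mm⁴
  top flange: d = 153 mm → contributes +59 981 653 mm⁴
Total I = 132 157 807 mm⁴.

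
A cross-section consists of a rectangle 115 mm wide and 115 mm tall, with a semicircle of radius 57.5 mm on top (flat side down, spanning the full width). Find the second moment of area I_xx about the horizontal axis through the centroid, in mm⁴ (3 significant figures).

Split into non-overlapping primitives; take the origin at the lower-left of the bounding box.
Rectangular body: 115 × 115, A = 13 225 mm², y = 57.5 mm, Ī = 14 575 052 mm⁴.
Semicircular cap: semicircle r = 57.5, A = 5193.4 mm², y = 139.4 mm, Ī = 1 199 785 mm⁴.
Centroid: ȳ = ΣA·y / ΣA = 80.594 mm.
Transfer each piece to the horizontal axis through the centroid using Ī + A·d² with d = y − 80.594:
  rectangular body: d = -23.094 mm → contributes +21 628 615 mm⁴
  semicircular cap: d = 58.809 mm → contributes +19 161 535 mm⁴
Total I = 40 790 150 mm⁴.

I_xx ≈ 4.08 × 10⁷ mm⁴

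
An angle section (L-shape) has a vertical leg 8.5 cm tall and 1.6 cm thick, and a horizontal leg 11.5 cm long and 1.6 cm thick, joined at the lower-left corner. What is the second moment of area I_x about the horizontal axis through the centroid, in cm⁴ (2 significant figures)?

I_x ≈ 170 cm⁴

Treat the section as a set of non-overlapping primitives; coordinates are from the bounding-box lower-left.
Vertical leg: 1.6 × 8.5, A = 13.6 cm², y = 4.25 cm, Ī = 81.88 cm⁴.
Horizontal leg (remainder): 9.9 × 1.6, A = 15.84 cm², y = 0.8 cm, Ī = 3.379 cm⁴.
Centroid: ȳ = ΣA·y / ΣA = 2.394 cm.
Transfer each piece to the horizontal axis through the centroid using Ī + A·d² with d = y − 2.394:
  vertical leg: d = 1.856 cm → contributes +128.7 cm⁴
  horizontal leg (remainder): d = -1.594 cm → contributes +43.61 cm⁴
Total I = 172.4 cm⁴.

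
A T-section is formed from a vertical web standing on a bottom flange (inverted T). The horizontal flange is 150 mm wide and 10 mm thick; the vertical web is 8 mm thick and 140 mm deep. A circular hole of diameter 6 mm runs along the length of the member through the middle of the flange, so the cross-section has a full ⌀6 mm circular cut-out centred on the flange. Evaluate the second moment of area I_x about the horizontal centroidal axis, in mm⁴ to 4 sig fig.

I_x ≈ 5.419 × 10⁶ mm⁴

Break the section into simple shapes (no overlaps), measuring from the bottom-left corner of the bounding box.
Flange: 150 × 10, A = 1 500 mm², y = 5 mm, Ī = 12 500 mm⁴.
Web: 8 × 140, A = 1 120 mm², y = 80 mm, Ī = 1 829 333 mm⁴.
Hole (subtracted): ⌀6, A = 28.2743 mm², y = 5 mm, Ī = 63.6173 mm⁴.
Centroid: ȳ = ΣA·y / ΣA = 37.4108 mm.
Transfer each piece to the horizontal centroidal axis using Ī + A·d² with d = y − 37.4108:
  flange: d = -32.4108 mm → contributes +1 588 194 mm⁴
  web: d = 42.5892 mm → contributes +3 860 830 mm⁴
  hole: d = -32.4108 mm → contributes −29764.7 mm⁴
Total I = 5 419 259 mm⁴.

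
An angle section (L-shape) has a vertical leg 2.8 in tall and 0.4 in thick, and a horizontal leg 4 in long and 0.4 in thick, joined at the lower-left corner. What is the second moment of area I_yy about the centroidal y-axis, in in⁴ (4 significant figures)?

I_yy ≈ 4.090 in⁴

Treat the section as a set of non-overlapping primitives; coordinates are from the bounding-box lower-left.
Vertical leg: 0.4 × 2.8, A = 1.12 in², x = 0.2 in, Ī = 0.0149333 in⁴.
Horizontal leg (remainder): 3.6 × 0.4, A = 1.44 in², x = 2.2 in, Ī = 1.5552 in⁴.
Centroid: x̄ = ΣA·x / ΣA = 1.325 in.
Transfer each piece to the centroidal y-axis using Ī + A·d² with d = x − 1.325:
  vertical leg: d = -1.125 in → contributes +1.43243 in⁴
  horizontal leg (remainder): d = 0.875 in → contributes +2.6577 in⁴
Total I = 4.09013 in⁴.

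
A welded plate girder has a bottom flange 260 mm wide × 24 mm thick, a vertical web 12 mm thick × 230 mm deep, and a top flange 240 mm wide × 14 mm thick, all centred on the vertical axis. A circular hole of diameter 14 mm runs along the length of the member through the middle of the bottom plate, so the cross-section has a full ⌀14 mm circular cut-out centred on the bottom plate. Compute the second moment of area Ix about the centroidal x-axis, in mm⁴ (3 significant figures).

Break the section into simple shapes (no overlaps), measuring from the bottom-left corner of the bounding box.
Bottom plate: 260 × 24, A = 6 240 mm², y = 12 mm, Ī = 299 520 mm⁴.
Web plate: 12 × 230, A = 2 760 mm², y = 139 mm, Ī = 12 167 000 mm⁴.
Top plate: 240 × 14, A = 3 360 mm², y = 261 mm, Ī = 54 880 mm⁴.
Hole (subtracted): ⌀14, A = 153.94 mm², y = 12 mm, Ī = 1885.7 mm⁴.
Centroid: ȳ = ΣA·y / ΣA = 109.26 mm.
Transfer each piece to the centroidal x-axis using Ī + A·d² with d = y − 109.26:
  bottom plate: d = -97.26 mm → contributes +59 326 690 mm⁴
  web plate: d = 29.74 mm → contributes +14 608 152 mm⁴
  top plate: d = 151.74 mm → contributes +77 419 105 mm⁴
  hole: d = -97.26 mm → contributes −1 458 060 mm⁴
Total I = 149 895 887 mm⁴.

Ix ≈ 1.50 × 10⁸ mm⁴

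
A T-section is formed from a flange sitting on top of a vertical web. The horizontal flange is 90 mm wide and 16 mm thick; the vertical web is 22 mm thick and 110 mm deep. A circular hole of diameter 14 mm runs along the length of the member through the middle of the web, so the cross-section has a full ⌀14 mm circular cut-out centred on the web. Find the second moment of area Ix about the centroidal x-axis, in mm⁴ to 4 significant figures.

Ix ≈ 5.964 × 10⁶ mm⁴

Break the section into simple shapes (no overlaps), measuring from the bottom-left corner of the bounding box.
Flange: 90 × 16, A = 1 440 mm², y = 118 mm, Ī = 30 720 mm⁴.
Web: 22 × 110, A = 2 420 mm², y = 55 mm, Ī = 2 440 167 mm⁴.
Hole (subtracted): ⌀14, A = 153.938 mm², y = 55 mm, Ī = 1885.74 mm⁴.
Centroid: ȳ = ΣA·y / ΣA = 79.4788 mm.
Transfer each piece to the centroidal x-axis using Ī + A·d² with d = y − 79.4788:
  flange: d = 38.5212 mm → contributes +2 167 510 mm⁴
  web: d = -24.4788 mm → contributes +3 890 260 mm⁴
  hole: d = -24.4788 mm → contributes −94127.3 mm⁴
Total I = 5 963 643 mm⁴.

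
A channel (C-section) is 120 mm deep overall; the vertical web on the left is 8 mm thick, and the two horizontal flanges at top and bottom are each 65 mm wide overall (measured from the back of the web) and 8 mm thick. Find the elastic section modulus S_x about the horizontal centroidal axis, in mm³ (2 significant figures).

Break the section into simple shapes (no overlaps), measuring from the bottom-left corner of the bounding box.
Web: 8 × 120, A = 960 mm², y = 60 mm, Ī = 1 152 000 mm⁴.
Top flange (beyond web): 57 × 8, A = 456 mm², y = 116 mm, Ī = 2 432 mm⁴.
Bottom flange (beyond web): 57 × 8, A = 456 mm², y = 4 mm, Ī = 2 432 mm⁴.
By symmetry the centroid is at mid-height, ȳ = 60 mm.
Transfer each piece to the horizontal centroidal axis using Ī + A·d² with d = y − 60:
  web: d = 0 mm → contributes +1 152 000 mm⁴
  top flange (beyond web): d = 56 mm → contributes +1 432 448 mm⁴
  bottom flange (beyond web): d = -56 mm → contributes +1 432 448 mm⁴
Total I = 4 016 896 mm⁴.
Extreme fibre distance c = 60 mm; S = I/c = 66 948 mm³.

S_x ≈ 6.7 × 10⁴ mm³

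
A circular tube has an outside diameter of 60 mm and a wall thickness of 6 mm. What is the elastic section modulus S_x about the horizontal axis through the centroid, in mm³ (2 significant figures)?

Treat the section as a set of non-overlapping primitives; coordinates are from the bounding-box lower-left.
Outer circle: ⌀60, A = 2 827 mm², y = 30 mm, Ī = 636 173 mm⁴.
Bore (subtracted): ⌀48, A = 1 810 mm², y = 30 mm, Ī = 260 576 mm⁴.
By symmetry the centroid is at mid-height, ȳ = 30 mm.
All pieces are centred on the horizontal axis through the centroid, so I = ΣĪ (holes subtracted) = 375 596 mm⁴.
Extreme fibre distance c = 30 mm; S = I/c = 12 520 mm³.

S_x ≈ 1.3 × 10⁴ mm³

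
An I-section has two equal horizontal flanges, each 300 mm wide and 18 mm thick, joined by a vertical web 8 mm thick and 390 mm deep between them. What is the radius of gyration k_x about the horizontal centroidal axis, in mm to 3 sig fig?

k_x ≈ 187 mm

Treat the section as a set of non-overlapping primitives; coordinates are from the bounding-box lower-left.
Bottom flange: 300 × 18, A = 5 400 mm², y = 9 mm, Ī = 145 800 mm⁴.
Web: 8 × 390, A = 3 120 mm², y = 213 mm, Ī = 39 546 000 mm⁴.
Top flange: 300 × 18, A = 5 400 mm², y = 417 mm, Ī = 145 800 mm⁴.
By symmetry the centroid is at mid-height, ȳ = 213 mm.
Transfer each piece to the horizontal centroidal axis using Ī + A·d² with d = y − 213:
  bottom flange: d = -204 mm → contributes +224 872 200 mm⁴
  web: d = 0 mm → contributes +39 546 000 mm⁴
  top flange: d = 204 mm → contributes +224 872 200 mm⁴
Total I = 489 290 400 mm⁴.
Radius of gyration: k = √(I/A) = √(489 290 400 / 13 920) = 187.48 mm.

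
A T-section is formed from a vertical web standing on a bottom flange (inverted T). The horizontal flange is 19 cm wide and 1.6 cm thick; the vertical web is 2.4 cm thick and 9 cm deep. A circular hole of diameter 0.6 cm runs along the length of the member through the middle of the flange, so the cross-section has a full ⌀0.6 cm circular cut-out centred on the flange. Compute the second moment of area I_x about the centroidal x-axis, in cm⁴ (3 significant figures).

I_x ≈ 506 cm⁴

Split into non-overlapping primitives; take the origin at the lower-left of the bounding box.
Flange: 19 × 1.6, A = 30.4 cm², y = 0.8 cm, Ī = 6.4853 cm⁴.
Web: 2.4 × 9, A = 21.6 cm², y = 6.1 cm, Ī = 145.8 cm⁴.
Hole (subtracted): ⌀0.6, A = 0.28274 cm², y = 0.8 cm, Ī = 0.0063617 cm⁴.
Centroid: ȳ = ΣA·y / ΣA = 3.0136 cm.
Transfer each piece to the centroidal x-axis using Ī + A·d² with d = y − 3.0136:
  flange: d = -2.2136 cm → contributes +155.44 cm⁴
  web: d = 3.0864 cm → contributes +351.56 cm⁴
  hole: d = -2.2136 cm → contributes −1.3918 cm⁴
Total I = 505.61 cm⁴.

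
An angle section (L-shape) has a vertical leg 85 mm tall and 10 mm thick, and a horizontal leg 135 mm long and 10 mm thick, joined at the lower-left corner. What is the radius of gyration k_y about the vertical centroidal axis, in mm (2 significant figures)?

k_y ≈ 43 mm

Treat the section as a set of non-overlapping primitives; coordinates are from the bounding-box lower-left.
Vertical leg: 10 × 85, A = 850 mm², x = 5 mm, Ī = 7 083 mm⁴.
Horizontal leg (remainder): 125 × 10, A = 1 250 mm², x = 72.5 mm, Ī = 1 627 604 mm⁴.
Centroid: x̄ = ΣA·x / ΣA = 45.18 mm.
Transfer each piece to the vertical centroidal axis using Ī + A·d² with d = x − 45.18:
  vertical leg: d = -40.18 mm → contributes +1 379 253 mm⁴
  horizontal leg (remainder): d = 27.32 mm → contributes +2 560 680 mm⁴
Total I = 3 939 933 mm⁴.
Radius of gyration: k = √(I/A) = √(3 939 933 / 2 100) = 43.31 mm.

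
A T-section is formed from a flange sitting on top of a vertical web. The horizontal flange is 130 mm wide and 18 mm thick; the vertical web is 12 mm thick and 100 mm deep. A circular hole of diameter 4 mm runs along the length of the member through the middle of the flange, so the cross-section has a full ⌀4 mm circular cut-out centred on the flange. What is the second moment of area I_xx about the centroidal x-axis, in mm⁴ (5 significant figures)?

Split into non-overlapping primitives; take the origin at the lower-left of the bounding box.
Flange: 130 × 18, A = 2 340 mm², y = 109 mm, Ī = 63 180 mm⁴.
Web: 12 × 100, A = 1 200 mm², y = 50 mm, Ī = 1 000 000 mm⁴.
Hole (subtracted): ⌀4, A = 12.56637 mm², y = 109 mm, Ī = 12.56637 mm⁴.
Centroid: ȳ = ΣA·y / ΣA = 88.92875 mm.
Transfer each piece to the centroidal x-axis using Ī + A·d² with d = y − 88.92875:
  flange: d = 20.07125 mm → contributes +1 005 861 mm⁴
  web: d = -38.92875 mm → contributes +2 818 537 mm⁴
  hole: d = 20.07125 mm → contributes −5074.992 mm⁴
Total I = 3 819 323 mm⁴.

I_xx ≈ 3.8193 × 10⁶ mm⁴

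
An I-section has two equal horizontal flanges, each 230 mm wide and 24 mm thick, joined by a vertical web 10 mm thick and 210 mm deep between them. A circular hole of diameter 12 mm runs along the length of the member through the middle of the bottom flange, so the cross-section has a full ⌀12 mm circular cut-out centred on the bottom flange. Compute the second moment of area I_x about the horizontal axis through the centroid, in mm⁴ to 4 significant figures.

I_x ≈ 1.578 × 10⁸ mm⁴

Split into non-overlapping primitives; take the origin at the lower-left of the bounding box.
Bottom flange: 230 × 24, A = 5 520 mm², y = 12 mm, Ī = 264 960 mm⁴.
Web: 10 × 210, A = 2 100 mm², y = 129 mm, Ī = 7 717 500 mm⁴.
Top flange: 230 × 24, A = 5 520 mm², y = 246 mm, Ī = 264 960 mm⁴.
Hole (subtracted): ⌀12, A = 113.097 mm², y = 12 mm, Ī = 1017.88 mm⁴.
Centroid: ȳ = ΣA·y / ΣA = 130.016 mm.
Transfer each piece to the horizontal axis through the centroid using Ī + A·d² with d = y − 130.016:
  bottom flange: d = -118.016 mm → contributes +77 145 990 mm⁴
  web: d = -1.01577 mm → contributes +7 719 667 mm⁴
  top flange: d = 115.984 mm → contributes +74 521 881 mm⁴
  hole: d = -118.016 mm → contributes −1 576 206 mm⁴
Total I = 157 811 332 mm⁴.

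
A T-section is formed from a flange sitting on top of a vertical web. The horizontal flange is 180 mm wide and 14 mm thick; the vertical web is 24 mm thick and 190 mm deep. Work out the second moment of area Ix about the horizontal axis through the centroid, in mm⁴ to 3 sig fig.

Ix ≈ 3.06 × 10⁷ mm⁴

Break the section into simple shapes (no overlaps), measuring from the bottom-left corner of the bounding box.
Flange: 180 × 14, A = 2 520 mm², y = 197 mm, Ī = 41 160 mm⁴.
Web: 24 × 190, A = 4 560 mm², y = 95 mm, Ī = 13 718 000 mm⁴.
Centroid: ȳ = ΣA·y / ΣA = 131.31 mm.
Transfer each piece to the horizontal axis through the centroid using Ī + A·d² with d = y − 131.31:
  flange: d = 65.695 mm → contributes +10 917 031 mm⁴
  web: d = -36.305 mm → contributes +19 728 350 mm⁴
Total I = 30 645 381 mm⁴.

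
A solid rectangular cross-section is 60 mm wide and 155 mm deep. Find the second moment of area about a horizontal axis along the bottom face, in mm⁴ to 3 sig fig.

The section: 60 × 155, A = 9 300 mm², y = 77.5 mm, Ī = 18 619 375 mm⁴.
Transfer it to the bottom edge using Ī + A·d² with d = y − 0:
  the section: d = 77.5 mm → contributes +74 477 500 mm⁴
Total I = 74 477 500 mm⁴.

I_base ≈ 7.45 × 10⁷ mm⁴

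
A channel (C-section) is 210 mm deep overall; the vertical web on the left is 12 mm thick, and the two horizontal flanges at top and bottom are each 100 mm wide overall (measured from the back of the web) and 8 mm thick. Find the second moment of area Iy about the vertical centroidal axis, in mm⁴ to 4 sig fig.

Decompose the section into non-overlapping parts with the origin at the bottom-left of its bounding rectangle.
Web: 12 × 210, A = 2 520 mm², x = 6 mm, Ī = 30 240 mm⁴.
Top flange (beyond web): 88 × 8, A = 704 mm², x = 56 mm, Ī = 454 315 mm⁴.
Bottom flange (beyond web): 88 × 8, A = 704 mm², x = 56 mm, Ī = 454 315 mm⁴.
Centroid: x̄ = ΣA·x / ΣA = 23.9226 mm.
Transfer each piece to the vertical centroidal axis using Ī + A·d² with d = x − 23.9226:
  web: d = -17.9226 mm → contributes +839 714 mm⁴
  top flange (beyond web): d = 32.0774 mm → contributes +1 178 702 mm⁴
  bottom flange (beyond web): d = 32.0774 mm → contributes +1 178 702 mm⁴
Total I = 3 197 118 mm⁴.

Iy ≈ 3.197 × 10⁶ mm⁴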